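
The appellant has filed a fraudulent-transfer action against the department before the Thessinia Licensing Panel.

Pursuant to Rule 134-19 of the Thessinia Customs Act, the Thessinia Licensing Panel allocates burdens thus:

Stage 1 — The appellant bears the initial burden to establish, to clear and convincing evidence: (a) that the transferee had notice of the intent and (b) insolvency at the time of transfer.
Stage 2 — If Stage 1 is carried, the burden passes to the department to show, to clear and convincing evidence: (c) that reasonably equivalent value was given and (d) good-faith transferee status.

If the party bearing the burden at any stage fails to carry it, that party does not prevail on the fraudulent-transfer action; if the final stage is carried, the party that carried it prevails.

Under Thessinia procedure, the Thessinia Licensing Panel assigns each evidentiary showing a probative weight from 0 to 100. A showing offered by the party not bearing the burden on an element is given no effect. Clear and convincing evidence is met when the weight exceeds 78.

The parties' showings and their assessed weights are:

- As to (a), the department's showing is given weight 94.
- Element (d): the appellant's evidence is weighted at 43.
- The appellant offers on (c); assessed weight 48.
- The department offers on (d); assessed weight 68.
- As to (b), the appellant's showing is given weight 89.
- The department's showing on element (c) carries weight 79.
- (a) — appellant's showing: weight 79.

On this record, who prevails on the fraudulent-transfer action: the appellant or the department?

At Stage 1 the appellant must meet clear and convincing evidence (weight exceeds 78): on (a) the weight is 79 (the department's 94 is given no effect), which does exceed 78, so (a) meets the standard; on (b) the weight is 89, > 78, so (b) meets the standard.
  All elements met. The burden passes to the department.
At Stage 2 the department must meet clear and convincing evidence (weight exceeds 78): on (c) the weight is 79 (the appellant's 48 is given no effect), > 78, so (c) meets the standard; on (d) the weight is 68 (the appellant's 43 is given no effect), ≤ 78, so (d) does not meet the standard.
  Not every element is met, so the department fails to carry Stage 2.
The analysis ends at Stage 2; the appellant prevails.

appellant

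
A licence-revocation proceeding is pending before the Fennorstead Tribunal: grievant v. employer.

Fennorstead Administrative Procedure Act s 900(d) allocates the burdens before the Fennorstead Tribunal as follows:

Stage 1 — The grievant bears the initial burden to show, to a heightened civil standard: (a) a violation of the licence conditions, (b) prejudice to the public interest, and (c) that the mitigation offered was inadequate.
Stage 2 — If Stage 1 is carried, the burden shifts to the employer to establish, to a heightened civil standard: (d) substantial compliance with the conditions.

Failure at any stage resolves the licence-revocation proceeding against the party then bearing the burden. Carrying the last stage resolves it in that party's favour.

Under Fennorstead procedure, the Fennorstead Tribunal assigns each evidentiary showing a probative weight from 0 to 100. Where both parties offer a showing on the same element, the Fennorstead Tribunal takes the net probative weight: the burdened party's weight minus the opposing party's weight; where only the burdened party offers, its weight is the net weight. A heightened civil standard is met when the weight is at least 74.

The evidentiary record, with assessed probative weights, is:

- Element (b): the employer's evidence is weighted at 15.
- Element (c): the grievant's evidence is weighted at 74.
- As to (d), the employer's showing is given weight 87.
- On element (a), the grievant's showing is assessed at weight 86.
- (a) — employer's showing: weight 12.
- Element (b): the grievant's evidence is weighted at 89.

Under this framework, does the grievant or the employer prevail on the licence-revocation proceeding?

employer

At Stage 1 the grievant must meet a heightened civil standard (weight is at least 74): on (a) the weight is 86 less the opposing 12 gives net 74, which does reach 74, so (a) meets the standard; on (b) the weight is 89 less the opposing 15 gives net 74, ≥ 74, so (b) meets the standard; on (c) the weight is 74, which does reach 74, so (c) meets the standard.
  All elements met. The burden passes to the employer.
At Stage 2 the employer must meet a heightened civil standard (weight is at least 74): on (d) the weight is 87, ≥ 74, so (d) meets the standard.
  Stage 2 carried; the final stage is satisfied.
With every stage satisfied, the employer prevails.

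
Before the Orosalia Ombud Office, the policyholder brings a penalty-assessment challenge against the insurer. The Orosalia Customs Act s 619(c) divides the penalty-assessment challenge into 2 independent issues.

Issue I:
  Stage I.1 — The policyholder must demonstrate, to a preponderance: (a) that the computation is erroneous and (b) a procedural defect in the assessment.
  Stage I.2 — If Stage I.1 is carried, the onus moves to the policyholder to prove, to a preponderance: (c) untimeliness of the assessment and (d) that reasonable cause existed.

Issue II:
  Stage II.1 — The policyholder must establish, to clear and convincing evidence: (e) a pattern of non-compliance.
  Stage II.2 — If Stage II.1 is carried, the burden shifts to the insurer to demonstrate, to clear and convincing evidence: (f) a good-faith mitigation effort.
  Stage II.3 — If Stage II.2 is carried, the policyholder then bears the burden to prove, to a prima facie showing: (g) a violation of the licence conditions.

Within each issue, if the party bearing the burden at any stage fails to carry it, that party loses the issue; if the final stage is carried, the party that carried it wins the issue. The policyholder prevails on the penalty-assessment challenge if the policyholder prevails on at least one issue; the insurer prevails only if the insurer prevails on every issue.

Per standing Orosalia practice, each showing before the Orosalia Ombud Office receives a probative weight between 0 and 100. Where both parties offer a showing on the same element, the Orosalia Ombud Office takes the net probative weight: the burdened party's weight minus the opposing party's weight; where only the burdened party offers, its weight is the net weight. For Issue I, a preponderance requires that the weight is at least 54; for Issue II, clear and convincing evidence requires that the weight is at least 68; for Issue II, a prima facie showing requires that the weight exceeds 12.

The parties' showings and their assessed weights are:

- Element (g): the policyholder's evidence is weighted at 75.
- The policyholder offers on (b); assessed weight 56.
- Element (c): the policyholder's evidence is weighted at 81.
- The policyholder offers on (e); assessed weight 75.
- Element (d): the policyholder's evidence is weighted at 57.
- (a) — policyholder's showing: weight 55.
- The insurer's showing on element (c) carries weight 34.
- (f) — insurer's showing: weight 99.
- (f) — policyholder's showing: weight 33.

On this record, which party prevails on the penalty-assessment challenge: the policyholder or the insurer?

— Issue I —
Stage I.1 (policyholder, a preponderance, weight is at least 54): (a) 55 ≥ 54 — meets; (b) 56 ≥ 54 — meets.
  All elements met. The policyholder retains the burden for Stage I.2.
Stage I.2 (policyholder, a preponderance, weight is at least 54): (c) net 81−34=47 < 54 — fails; (d) 57 ≥ 54 — meets.
  Stage I.2 not carried; the policyholder fails its burden.
The analysis ends at Stage I.2; the insurer prevails on this issue.
— Issue II —
Stage II.1 — burden on policyholder; standard: clear and convincing evidence (weight is at least 68).
    (e): 75 ≥ 68 [met]
  Stage II.1 carried; the burden shifts to the insurer.
Stage II.2 — burden on insurer; standard: clear and convincing evidence (weight is at least 68).
    (f): 99 − 33 = 66 < 68 [not met]
  Not every element is met, so the insurer fails to carry Stage II.2.
The policyholder prevails on this issue.
Per-issue: Issue I → insurer; Issue II → policyholder. The policyholder must prevail on at least one issue; overall, the policyholder prevails.

policyholder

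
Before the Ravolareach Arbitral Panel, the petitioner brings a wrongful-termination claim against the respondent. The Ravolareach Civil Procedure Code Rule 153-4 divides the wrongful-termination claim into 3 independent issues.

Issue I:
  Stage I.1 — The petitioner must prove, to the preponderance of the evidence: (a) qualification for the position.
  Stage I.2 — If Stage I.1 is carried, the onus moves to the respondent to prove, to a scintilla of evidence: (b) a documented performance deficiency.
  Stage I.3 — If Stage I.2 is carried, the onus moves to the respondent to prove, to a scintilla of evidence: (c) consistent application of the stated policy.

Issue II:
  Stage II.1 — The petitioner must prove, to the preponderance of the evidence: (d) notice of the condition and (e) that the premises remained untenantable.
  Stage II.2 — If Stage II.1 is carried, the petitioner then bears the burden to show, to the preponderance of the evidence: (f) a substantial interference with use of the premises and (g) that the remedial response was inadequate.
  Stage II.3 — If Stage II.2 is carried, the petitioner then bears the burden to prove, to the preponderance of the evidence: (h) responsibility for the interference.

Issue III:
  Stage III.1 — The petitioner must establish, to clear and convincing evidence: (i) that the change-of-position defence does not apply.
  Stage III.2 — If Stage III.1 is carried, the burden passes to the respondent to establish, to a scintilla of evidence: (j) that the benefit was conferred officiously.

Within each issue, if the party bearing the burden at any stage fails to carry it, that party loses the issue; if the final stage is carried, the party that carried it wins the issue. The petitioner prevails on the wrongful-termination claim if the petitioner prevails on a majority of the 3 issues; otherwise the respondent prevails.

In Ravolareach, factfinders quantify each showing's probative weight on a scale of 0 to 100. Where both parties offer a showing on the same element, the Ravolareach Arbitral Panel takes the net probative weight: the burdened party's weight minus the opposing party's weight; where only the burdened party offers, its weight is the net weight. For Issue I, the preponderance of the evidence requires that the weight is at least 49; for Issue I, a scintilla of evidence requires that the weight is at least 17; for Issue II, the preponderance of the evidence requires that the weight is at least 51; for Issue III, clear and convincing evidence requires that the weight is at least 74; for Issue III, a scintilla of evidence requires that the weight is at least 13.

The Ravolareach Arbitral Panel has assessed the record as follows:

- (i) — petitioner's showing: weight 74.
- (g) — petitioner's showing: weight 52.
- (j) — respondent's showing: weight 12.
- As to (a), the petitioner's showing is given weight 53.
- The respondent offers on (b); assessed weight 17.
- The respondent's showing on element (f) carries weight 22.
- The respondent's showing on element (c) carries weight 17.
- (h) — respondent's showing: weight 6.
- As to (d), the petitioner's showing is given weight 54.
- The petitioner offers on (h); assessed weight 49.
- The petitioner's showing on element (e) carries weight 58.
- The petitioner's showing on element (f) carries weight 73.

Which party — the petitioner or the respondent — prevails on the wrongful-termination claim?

— Issue I —
Stage I.1 — burden on petitioner; standard: the preponderance of the evidence (weight is at least 49).
    (a): 53 ≥ 49 [met]
  The petitioner carries Stage I.1; the respondent now bears the burden.
Stage I.2 — burden on respondent; standard: a scintilla of evidence (weight is at least 17).
    (b): 17 ≥ 17 [met]
  Stage I.2 carried; the burden remains with the respondent.
Stage I.3 — burden on respondent; standard: a scintilla of evidence (weight is at least 17).
    (c): 17 ≥ 17 [met]
  All elements met at the final stage.
With every stage satisfied, the respondent prevails on this issue.
— Issue II —
At Stage II.1 the petitioner must meet the preponderance of the evidence (weight is at least 51): on (d) the weight is 54, ≥ 51, so (d) meets the standard; on (e) the weight is 58, which does reach 51, so (e) meets the standard.
  All elements met. The petitioner retains the burden for Stage II.2.
At Stage II.2 the petitioner must meet the preponderance of the evidence (weight is at least 51): on (f) the weight is 73 less the opposing 22 gives net 51, which does reach 51, so (f) meets the standard; on (g) the weight is 52, ≥ 51, so (g) meets the standard.
  All elements met. The petitioner retains the burden for Stage II.3.
At Stage II.3 the petitioner must meet the preponderance of the evidence (weight is at least 51): on (h) the weight is 49 less the opposing 6 gives net 43, < 51, so (h) does not meet the standard.
  Stage II.3 not carried; the petitioner fails its burden.
The respondent prevails on this issue.
— Issue III —
At Stage III.1 the petitioner must meet clear and convincing evidence (weight is at least 74): on (i) the weight is 74, ≥ 74, so (i) meets the standard.
  Stage III.1 is satisfied; the onus moves to the respondent.
At Stage III.2 the respondent must meet a scintilla of evidence (weight is at least 13): on (j) the weight is 12, < 13, so (j) does not meet the standard.
  The respondent does not carry Stage III.2.
The petitioner prevails on this issue.
Per-issue: Issue I → respondent; Issue II → respondent; Issue III → petitioner. The petitioner must prevail on a majority of issues; overall, the respondent prevails.

respondent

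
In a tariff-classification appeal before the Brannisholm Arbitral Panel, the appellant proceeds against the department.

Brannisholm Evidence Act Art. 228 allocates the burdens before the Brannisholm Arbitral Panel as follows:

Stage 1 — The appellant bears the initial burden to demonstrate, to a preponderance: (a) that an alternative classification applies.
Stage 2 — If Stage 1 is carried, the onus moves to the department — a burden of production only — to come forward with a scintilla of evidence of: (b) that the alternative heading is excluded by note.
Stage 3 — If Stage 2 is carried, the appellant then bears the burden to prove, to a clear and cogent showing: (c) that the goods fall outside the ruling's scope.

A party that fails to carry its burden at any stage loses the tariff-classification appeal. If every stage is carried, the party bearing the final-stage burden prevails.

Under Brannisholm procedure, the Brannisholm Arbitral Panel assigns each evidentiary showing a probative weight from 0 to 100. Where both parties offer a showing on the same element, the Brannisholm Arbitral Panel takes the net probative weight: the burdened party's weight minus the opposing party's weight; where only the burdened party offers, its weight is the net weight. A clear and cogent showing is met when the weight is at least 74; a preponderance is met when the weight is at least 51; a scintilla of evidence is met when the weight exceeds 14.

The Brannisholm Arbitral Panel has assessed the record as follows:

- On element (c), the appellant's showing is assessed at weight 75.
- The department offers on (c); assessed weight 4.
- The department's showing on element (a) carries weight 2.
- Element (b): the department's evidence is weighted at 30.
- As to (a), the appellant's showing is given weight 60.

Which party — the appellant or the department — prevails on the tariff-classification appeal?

At Stage 1 the appellant must meet a preponderance (weight is at least 51): on (a) the weight is 60 less the opposing 2 gives net 58, which does reach 51, so (a) meets the standard.
  Stage 1 carried; the burden shifts to the department.
At Stage 2 the department must meet a scintilla of evidence (weight exceeds 14): on (b) the weight is 30, > 14, so (b) meets the standard.
  All elements met. The burden passes to the appellant.
At Stage 3 the appellant must meet a clear and cogent showing (weight is at least 74): on (c) the weight is 75 less the opposing 4 gives net 71, < 74, so (c) does not meet the standard.
  The appellant does not carry Stage 3.
The department prevails.

department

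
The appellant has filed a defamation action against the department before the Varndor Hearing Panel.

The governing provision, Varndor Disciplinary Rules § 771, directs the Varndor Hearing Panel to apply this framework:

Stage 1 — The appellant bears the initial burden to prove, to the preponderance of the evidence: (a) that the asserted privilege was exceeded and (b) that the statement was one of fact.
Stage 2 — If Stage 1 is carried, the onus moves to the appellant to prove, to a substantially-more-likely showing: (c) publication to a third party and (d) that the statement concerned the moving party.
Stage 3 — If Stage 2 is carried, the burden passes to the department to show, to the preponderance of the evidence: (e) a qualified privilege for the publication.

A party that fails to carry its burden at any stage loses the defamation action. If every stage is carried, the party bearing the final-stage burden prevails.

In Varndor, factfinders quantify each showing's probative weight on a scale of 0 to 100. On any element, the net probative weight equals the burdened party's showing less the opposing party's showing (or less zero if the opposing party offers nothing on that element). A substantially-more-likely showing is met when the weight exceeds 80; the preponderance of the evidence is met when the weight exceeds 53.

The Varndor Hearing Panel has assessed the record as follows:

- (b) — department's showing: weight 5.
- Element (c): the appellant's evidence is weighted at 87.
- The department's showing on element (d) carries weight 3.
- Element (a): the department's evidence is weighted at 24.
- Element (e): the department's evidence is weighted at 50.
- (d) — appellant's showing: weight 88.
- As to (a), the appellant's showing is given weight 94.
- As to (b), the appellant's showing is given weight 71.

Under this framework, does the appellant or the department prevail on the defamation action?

appellant

Stage 1 (appellant, the preponderance of the evidence, weight exceeds 53): (a) net 94−24=70 > 53 — meets; (b) net 71−5=66 > 53 — meets.
  Stage 1 carried; the burden remains with the appellant.
Stage 2 (appellant, a substantially-more-likely showing, weight exceeds 80): (c) 87 > 80 — meets; (d) net 88−3=85 > 80 — meets.
  Stage 2 is satisfied; the onus moves to the department.
Stage 3 (department, the preponderance of the evidence, weight exceeds 53): (e) 50 ≤ 53 — fails.
  Stage 3 not carried; the department fails its burden.
So the appellant prevails.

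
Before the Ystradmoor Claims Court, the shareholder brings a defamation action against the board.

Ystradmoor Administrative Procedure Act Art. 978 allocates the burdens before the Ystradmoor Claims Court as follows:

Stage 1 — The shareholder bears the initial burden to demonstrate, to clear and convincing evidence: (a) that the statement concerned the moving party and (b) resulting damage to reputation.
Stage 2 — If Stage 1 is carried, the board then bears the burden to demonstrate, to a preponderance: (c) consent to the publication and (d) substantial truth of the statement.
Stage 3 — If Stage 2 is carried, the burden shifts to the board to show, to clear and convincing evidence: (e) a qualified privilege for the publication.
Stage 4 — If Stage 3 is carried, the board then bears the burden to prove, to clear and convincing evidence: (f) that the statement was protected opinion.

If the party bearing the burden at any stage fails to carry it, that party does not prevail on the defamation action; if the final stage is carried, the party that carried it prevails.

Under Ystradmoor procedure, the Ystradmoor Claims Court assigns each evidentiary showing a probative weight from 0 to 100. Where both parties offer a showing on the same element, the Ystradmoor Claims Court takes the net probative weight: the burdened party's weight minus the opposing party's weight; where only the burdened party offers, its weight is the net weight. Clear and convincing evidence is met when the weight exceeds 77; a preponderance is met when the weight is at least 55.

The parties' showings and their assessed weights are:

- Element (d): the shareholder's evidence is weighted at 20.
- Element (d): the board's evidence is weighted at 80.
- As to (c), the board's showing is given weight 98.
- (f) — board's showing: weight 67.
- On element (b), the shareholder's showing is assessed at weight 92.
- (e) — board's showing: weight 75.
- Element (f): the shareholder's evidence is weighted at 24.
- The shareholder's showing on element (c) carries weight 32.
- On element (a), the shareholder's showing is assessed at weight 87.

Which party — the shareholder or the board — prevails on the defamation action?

shareholder

Stage 1 — burden on shareholder; standard: clear and convincing evidence (weight exceeds 77).
    (a): 87 > 77 [met]
    (b): 92 > 77 [met]
  All elements met. The burden passes to the board.
Stage 2 — burden on board; standard: a preponderance (weight is at least 55).
    (c): 98 − 32 = 66 ≥ 55 [met]
    (d): 80 − 20 = 60 ≥ 55 [met]
  Stage 2 carried; the burden remains with the board.
Stage 3 — burden on board; standard: clear and convincing evidence (weight exceeds 77).
    (e): 75 ≤ 77 [not met]
  Stage 3 not carried; the board fails its burden.
The analysis ends at Stage 3; the shareholder prevails.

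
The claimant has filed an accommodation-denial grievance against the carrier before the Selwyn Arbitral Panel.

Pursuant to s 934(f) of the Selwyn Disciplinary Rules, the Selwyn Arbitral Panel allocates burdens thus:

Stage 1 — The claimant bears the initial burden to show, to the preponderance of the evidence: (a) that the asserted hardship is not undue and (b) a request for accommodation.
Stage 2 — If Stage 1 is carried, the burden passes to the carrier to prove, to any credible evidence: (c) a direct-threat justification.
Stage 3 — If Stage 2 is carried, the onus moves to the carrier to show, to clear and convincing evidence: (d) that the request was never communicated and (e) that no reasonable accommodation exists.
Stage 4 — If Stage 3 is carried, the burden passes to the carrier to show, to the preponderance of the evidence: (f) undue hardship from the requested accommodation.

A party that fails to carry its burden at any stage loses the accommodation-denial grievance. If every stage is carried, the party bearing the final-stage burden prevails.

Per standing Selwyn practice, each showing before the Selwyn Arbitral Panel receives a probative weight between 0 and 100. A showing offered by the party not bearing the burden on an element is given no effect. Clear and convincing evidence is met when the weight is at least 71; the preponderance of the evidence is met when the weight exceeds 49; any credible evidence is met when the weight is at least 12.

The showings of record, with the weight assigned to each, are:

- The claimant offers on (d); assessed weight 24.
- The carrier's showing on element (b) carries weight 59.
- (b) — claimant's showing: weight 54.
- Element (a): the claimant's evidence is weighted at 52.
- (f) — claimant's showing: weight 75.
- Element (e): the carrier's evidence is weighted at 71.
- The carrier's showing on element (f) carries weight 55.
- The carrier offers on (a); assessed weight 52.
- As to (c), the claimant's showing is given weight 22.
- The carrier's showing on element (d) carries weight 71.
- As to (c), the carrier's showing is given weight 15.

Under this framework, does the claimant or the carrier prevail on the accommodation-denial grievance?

Stage 1 (claimant, the preponderance of the evidence, weight exceeds 49): (a) 52 (carrier's 52 disregarded) > 49 — meets; (b) 54 (carrier's 59 disregarded) > 49 — meets.
  All elements met. The burden passes to the carrier.
Stage 2 (carrier, any credible evidence, weight is at least 12): (c) 15 (claimant's 22 disregarded) ≥ 12 — meets.
  Stage 2 carried; the burden remains with the carrier.
Stage 3 (carrier, clear and convincing evidence, weight is at least 71): (d) 71 (claimant's 24 disregarded) ≥ 71 — meets; (e) 71 ≥ 71 — meets.
  All elements met. The carrier retains the burden for Stage 4.
Stage 4 (carrier, the preponderance of the evidence, weight exceeds 49): (f) 55 (claimant's 75 disregarded) > 49 — meets.
  All elements met at the final stage.
Every stage carried; the carrier prevails.

carrier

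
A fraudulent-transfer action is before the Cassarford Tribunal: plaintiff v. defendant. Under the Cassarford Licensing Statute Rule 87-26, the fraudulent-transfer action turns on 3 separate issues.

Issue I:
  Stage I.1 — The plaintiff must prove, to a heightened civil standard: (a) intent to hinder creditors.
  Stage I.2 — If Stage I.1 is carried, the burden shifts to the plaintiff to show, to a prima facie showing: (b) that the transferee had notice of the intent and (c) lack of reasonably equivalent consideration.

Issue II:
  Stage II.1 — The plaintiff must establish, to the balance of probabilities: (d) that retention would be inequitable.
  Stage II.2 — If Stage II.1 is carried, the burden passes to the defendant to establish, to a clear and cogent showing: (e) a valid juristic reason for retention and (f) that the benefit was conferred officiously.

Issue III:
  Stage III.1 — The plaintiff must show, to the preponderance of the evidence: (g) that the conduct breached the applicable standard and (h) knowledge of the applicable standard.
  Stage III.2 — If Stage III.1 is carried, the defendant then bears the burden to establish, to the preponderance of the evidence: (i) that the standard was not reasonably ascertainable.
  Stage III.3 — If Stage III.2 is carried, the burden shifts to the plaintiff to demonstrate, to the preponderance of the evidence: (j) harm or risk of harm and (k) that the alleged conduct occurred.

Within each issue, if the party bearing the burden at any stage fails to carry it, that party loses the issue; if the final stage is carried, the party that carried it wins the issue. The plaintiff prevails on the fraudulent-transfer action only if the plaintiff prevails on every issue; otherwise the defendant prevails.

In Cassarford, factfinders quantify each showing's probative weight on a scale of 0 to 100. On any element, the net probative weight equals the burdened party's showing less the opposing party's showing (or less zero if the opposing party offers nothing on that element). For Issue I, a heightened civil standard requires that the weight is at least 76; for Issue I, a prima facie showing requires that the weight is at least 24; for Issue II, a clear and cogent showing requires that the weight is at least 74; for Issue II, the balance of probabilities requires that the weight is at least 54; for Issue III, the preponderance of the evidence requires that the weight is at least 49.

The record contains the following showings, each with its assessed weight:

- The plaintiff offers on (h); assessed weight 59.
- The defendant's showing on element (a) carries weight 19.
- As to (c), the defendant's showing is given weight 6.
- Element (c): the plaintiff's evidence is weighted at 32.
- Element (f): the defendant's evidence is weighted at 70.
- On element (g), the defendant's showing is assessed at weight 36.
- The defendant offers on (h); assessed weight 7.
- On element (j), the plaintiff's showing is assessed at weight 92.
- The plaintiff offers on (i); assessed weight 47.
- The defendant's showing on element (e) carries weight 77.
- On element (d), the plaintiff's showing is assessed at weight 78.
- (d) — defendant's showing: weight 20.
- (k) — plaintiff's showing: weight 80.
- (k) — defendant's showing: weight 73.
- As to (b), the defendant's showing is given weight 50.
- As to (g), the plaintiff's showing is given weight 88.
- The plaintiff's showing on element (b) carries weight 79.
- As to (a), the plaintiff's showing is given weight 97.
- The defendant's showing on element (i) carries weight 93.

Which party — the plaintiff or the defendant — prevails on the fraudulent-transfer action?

— Issue I —
Stage I.1 — burden on plaintiff; standard: a heightened civil standard (weight is at least 76).
    (a): 97 − 19 = 78 ≥ 76 [met]
  Stage I.1 is satisfied; the plaintiff continues to bear the burden.
Stage I.2 — burden on plaintiff; standard: a prima facie showing (weight is at least 24).
    (b): 79 − 50 = 29 ≥ 24 [met]
    (c): 32 − 6 = 26 ≥ 24 [met]
  Stage I.2 carried; the final stage is satisfied.
Every stage carried; the plaintiff prevails on this issue.
— Issue II —
Stage II.1 — burden on plaintiff; standard: the balance of probabilities (weight is at least 54).
    (d): 78 − 20 = 58 ≥ 54 [met]
  The plaintiff carries Stage II.1; the defendant now bears the burden.
Stage II.2 — burden on defendant; standard: a clear and cogent showing (weight is at least 74).
    (e): 77 ≥ 74 [met]
    (f): 70 < 74 [not met]
  Not every element is met, so the defendant fails to carry Stage II.2.
The analysis ends at Stage II.2; the plaintiff prevails on this issue.
— Issue III —
Stage III.1 (plaintiff, the preponderance of the evidence, weight is at least 49): (g) net 88−36=52 ≥ 49 — meets; (h) net 59−7=52 ≥ 49 — meets.
  Stage III.1 is satisfied; the onus moves to the defendant.
Stage III.2 (defendant, the preponderance of the evidence, weight is at least 49): (i) net 93−47=46 < 49 — fails.
  Not every element is met, so the defendant fails to carry Stage III.2.
The plaintiff prevails on this issue.
Per-issue: Issue I → plaintiff; Issue II → plaintiff; Issue III → plaintiff. The plaintiff must prevail on every issue; overall, the plaintiff prevails.

plaintiff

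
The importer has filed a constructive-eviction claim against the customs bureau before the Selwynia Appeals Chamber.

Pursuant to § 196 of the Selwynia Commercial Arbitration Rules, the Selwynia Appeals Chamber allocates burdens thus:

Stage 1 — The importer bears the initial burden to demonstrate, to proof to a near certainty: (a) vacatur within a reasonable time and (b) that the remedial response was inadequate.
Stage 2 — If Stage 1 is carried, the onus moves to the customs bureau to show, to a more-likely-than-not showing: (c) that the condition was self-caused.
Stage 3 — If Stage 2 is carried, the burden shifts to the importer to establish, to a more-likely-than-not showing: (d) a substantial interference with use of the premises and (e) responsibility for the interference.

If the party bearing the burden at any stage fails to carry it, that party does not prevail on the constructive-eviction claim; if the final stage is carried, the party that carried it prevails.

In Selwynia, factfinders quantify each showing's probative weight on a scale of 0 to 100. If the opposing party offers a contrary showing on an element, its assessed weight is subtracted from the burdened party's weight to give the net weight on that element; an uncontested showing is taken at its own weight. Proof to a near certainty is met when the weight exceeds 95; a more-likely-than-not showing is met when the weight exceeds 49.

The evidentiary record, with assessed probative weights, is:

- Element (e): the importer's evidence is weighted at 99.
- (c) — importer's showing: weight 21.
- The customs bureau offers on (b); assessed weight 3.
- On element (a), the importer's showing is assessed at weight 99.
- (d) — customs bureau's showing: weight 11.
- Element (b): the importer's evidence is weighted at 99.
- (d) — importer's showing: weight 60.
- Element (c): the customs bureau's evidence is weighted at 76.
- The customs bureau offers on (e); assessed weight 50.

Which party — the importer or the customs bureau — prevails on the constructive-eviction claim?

customs bureau

Stage 1 (importer, proof to a near certainty, weight exceeds 95): (a) 99 > 95 — meets; (b) net 99−3=96 > 95 — meets.
  Stage 1 carried; the burden shifts to the customs bureau.
Stage 2 (customs bureau, a more-likely-than-not showing, weight exceeds 49): (c) net 76−21=55 > 49 — meets.
  Stage 2 is satisfied; the onus moves to the importer.
Stage 3 (importer, a more-likely-than-not showing, weight exceeds 49): (d) net 60−11=49 ≤ 49 — fails; (e) net 99−50=49 ≤ 49 — fails.
  Not every element is met, so the importer fails to carry Stage 3.
So the customs bureau prevails.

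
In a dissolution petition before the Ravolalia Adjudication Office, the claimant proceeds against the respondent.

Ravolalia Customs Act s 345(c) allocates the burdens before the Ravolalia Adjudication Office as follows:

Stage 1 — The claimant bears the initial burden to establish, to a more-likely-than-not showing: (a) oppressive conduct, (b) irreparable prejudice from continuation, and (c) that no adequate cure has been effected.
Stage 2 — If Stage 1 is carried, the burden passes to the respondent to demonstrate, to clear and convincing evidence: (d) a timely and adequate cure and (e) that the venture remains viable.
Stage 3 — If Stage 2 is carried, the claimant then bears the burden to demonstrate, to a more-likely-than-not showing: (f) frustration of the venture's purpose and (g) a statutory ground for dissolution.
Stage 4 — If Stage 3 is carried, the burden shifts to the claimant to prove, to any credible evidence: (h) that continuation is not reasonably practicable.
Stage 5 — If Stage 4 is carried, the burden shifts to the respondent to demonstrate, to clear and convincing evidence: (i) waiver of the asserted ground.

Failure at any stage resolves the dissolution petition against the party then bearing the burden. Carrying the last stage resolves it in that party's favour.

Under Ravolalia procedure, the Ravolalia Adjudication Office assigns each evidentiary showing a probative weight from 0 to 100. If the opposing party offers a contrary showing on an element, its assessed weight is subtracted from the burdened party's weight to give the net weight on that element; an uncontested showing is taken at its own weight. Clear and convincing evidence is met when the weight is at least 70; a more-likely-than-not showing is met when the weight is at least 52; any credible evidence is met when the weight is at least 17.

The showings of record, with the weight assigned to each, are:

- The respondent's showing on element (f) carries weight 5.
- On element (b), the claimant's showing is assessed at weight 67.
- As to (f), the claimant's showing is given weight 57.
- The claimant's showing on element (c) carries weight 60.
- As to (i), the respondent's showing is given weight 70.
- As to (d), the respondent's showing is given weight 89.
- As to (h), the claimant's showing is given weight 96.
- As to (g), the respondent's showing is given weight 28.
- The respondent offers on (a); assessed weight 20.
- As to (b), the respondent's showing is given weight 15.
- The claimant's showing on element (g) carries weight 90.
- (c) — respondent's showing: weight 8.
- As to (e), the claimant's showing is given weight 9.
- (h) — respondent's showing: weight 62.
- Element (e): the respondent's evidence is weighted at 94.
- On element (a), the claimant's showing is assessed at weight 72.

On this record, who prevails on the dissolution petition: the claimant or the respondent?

At Stage 1 the claimant must meet a more-likely-than-not showing (weight is at least 52): on (a) the weight is 72 less the opposing 20 gives net 52, which does reach 52, so (a) meets the standard; on (b) the weight is 67 less the opposing 15 gives net 52, which does reach 52, so (b) meets the standard; on (c) the weight is 60 less the opposing 8 gives net 52, ≥ 52, so (c) meets the standard.
  The claimant carries Stage 1; the respondent now bears the burden.
At Stage 2 the respondent must meet clear and convincing evidence (weight is at least 70): on (d) the weight is 89, ≥ 70, so (d) meets the standard; on (e) the weight is 94 less the opposing 9 gives net 85, ≥ 70, so (e) meets the standard.
  Stage 2 carried; the burden shifts to the claimant.
At Stage 3 the claimant must meet a more-likely-than-not showing (weight is at least 52): on (f) the weight is 57 less the opposing 5 gives net 52, which does reach 52, so (f) meets the standard; on (g) the weight is 90 less the opposing 28 gives net 62, ≥ 52, so (g) meets the standard.
  All elements met. The claimant retains the burden for Stage 4.
At Stage 4 the claimant must meet any credible evidence (weight is at least 17): on (h) the weight is 96 less the opposing 62 gives net 34, which does reach 17, so (h) meets the standard.
  Stage 4 is satisfied; the onus moves to the respondent.
At Stage 5 the respondent must meet clear and convincing evidence (weight is at least 70): on (i) the weight is 70, which does reach 70, so (i) meets the standard.
  The respondent carries the last stage.
All stages carried — the respondent prevails.

respondent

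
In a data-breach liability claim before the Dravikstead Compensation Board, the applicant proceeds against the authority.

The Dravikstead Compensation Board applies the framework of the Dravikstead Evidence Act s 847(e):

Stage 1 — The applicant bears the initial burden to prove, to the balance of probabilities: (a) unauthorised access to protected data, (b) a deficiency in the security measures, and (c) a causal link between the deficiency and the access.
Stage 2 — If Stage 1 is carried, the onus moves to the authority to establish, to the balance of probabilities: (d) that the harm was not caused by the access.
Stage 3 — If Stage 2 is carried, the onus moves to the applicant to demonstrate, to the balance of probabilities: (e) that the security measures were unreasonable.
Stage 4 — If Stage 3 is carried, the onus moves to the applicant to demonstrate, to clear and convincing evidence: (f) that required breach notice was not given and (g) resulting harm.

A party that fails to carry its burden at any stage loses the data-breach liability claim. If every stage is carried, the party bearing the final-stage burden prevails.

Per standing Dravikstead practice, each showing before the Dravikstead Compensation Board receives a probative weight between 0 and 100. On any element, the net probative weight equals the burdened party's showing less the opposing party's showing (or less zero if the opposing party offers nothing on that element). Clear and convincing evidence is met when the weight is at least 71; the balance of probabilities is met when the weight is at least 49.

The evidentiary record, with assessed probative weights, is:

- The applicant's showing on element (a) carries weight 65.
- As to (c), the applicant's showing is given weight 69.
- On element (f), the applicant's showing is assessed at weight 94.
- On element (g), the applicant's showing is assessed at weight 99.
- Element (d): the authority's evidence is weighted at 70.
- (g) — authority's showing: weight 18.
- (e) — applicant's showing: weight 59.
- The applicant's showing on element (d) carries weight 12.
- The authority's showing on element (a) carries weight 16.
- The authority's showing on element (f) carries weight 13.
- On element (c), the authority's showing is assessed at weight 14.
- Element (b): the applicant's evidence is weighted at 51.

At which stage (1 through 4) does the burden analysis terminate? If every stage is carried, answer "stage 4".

Stage 1 (applicant, the balance of probabilities, weight is at least 49): (a) net 65−16=49 ≥ 49 — meets; (b) 51 ≥ 49 — meets; (c) net 69−14=55 ≥ 49 — meets.
  Stage 1 is satisfied; the onus moves to the authority.
Stage 2 (authority, the balance of probabilities, weight is at least 49): (d) net 70−12=58 ≥ 49 — meets.
  Stage 2 carried; the burden shifts to the applicant.
Stage 3 (applicant, the balance of probabilities, weight is at least 49): (e) 59 ≥ 49 — meets.
  Stage 3 carried; the burden remains with the applicant.
Stage 4 (applicant, clear and convincing evidence, weight is at least 71): (f) net 94−13=81 ≥ 71 — meets; (g) net 99−18=81 ≥ 71 — meets.
  The applicant carries the last stage.
With every stage satisfied, the applicant prevails.

stage 4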